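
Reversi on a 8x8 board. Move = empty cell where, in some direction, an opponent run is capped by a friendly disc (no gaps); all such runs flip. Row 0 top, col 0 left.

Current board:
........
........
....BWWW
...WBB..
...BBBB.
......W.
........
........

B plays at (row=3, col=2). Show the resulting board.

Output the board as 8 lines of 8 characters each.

Answer: ........
........
....BWWW
..BBBB..
...BBBB.
......W.
........
........

Derivation:
Place B at (3,2); scan 8 dirs for brackets.
Dir NW: first cell '.' (not opp) -> no flip
Dir N: first cell '.' (not opp) -> no flip
Dir NE: first cell '.' (not opp) -> no flip
Dir W: first cell '.' (not opp) -> no flip
Dir E: opp run (3,3) capped by B -> flip
Dir SW: first cell '.' (not opp) -> no flip
Dir S: first cell '.' (not opp) -> no flip
Dir SE: first cell 'B' (not opp) -> no flip
All flips: (3,3)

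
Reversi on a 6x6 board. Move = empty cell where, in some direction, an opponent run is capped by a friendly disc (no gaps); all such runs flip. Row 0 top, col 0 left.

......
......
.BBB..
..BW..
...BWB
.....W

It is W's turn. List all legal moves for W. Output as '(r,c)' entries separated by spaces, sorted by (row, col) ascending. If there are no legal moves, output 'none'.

Answer: (1,1) (1,3) (3,1) (3,5) (4,2) (5,3)

Derivation:
(1,0): no bracket -> illegal
(1,1): flips 1 -> legal
(1,2): no bracket -> illegal
(1,3): flips 1 -> legal
(1,4): no bracket -> illegal
(2,0): no bracket -> illegal
(2,4): no bracket -> illegal
(3,0): no bracket -> illegal
(3,1): flips 1 -> legal
(3,4): no bracket -> illegal
(3,5): flips 1 -> legal
(4,1): no bracket -> illegal
(4,2): flips 1 -> legal
(5,2): no bracket -> illegal
(5,3): flips 1 -> legal
(5,4): no bracket -> illegal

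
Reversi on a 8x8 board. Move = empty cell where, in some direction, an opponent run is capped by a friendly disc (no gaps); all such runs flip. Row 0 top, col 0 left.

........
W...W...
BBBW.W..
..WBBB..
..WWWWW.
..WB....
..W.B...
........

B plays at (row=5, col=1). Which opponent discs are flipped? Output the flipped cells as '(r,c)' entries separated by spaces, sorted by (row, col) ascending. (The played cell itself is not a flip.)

Answer: (4,2) (5,2)

Derivation:
Dir NW: first cell '.' (not opp) -> no flip
Dir N: first cell '.' (not opp) -> no flip
Dir NE: opp run (4,2) capped by B -> flip
Dir W: first cell '.' (not opp) -> no flip
Dir E: opp run (5,2) capped by B -> flip
Dir SW: first cell '.' (not opp) -> no flip
Dir S: first cell '.' (not opp) -> no flip
Dir SE: opp run (6,2), next='.' -> no flip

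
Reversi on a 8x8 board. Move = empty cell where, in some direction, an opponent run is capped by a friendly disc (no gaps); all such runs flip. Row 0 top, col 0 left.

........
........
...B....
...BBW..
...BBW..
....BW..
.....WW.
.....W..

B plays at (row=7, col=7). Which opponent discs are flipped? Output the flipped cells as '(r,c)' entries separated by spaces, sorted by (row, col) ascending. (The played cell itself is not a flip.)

Dir NW: opp run (6,6) (5,5) capped by B -> flip
Dir N: first cell '.' (not opp) -> no flip
Dir NE: edge -> no flip
Dir W: first cell '.' (not opp) -> no flip
Dir E: edge -> no flip
Dir SW: edge -> no flip
Dir S: edge -> no flip
Dir SE: edge -> no flip

Answer: (5,5) (6,6)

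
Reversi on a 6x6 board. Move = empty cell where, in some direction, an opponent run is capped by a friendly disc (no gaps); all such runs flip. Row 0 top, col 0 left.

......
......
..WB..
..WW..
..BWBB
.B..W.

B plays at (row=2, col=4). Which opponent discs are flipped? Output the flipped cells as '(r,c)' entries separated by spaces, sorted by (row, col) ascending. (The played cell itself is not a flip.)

Answer: (3,3)

Derivation:
Dir NW: first cell '.' (not opp) -> no flip
Dir N: first cell '.' (not opp) -> no flip
Dir NE: first cell '.' (not opp) -> no flip
Dir W: first cell 'B' (not opp) -> no flip
Dir E: first cell '.' (not opp) -> no flip
Dir SW: opp run (3,3) capped by B -> flip
Dir S: first cell '.' (not opp) -> no flip
Dir SE: first cell '.' (not opp) -> no flip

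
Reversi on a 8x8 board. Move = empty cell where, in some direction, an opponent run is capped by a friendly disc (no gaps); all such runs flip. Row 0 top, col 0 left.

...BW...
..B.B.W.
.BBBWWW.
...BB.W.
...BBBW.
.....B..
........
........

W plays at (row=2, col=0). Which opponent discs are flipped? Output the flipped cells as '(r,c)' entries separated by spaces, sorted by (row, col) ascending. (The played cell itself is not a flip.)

Dir NW: edge -> no flip
Dir N: first cell '.' (not opp) -> no flip
Dir NE: first cell '.' (not opp) -> no flip
Dir W: edge -> no flip
Dir E: opp run (2,1) (2,2) (2,3) capped by W -> flip
Dir SW: edge -> no flip
Dir S: first cell '.' (not opp) -> no flip
Dir SE: first cell '.' (not opp) -> no flip

Answer: (2,1) (2,2) (2,3)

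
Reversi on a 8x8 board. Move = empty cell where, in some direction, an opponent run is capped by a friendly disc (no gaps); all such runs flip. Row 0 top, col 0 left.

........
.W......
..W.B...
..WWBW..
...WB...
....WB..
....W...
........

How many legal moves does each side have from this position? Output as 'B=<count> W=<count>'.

Answer: B=10 W=9

Derivation:
-- B to move --
(0,0): flips 3 -> legal
(0,1): no bracket -> illegal
(0,2): no bracket -> illegal
(1,0): no bracket -> illegal
(1,2): no bracket -> illegal
(1,3): no bracket -> illegal
(2,0): no bracket -> illegal
(2,1): no bracket -> illegal
(2,3): no bracket -> illegal
(2,5): no bracket -> illegal
(2,6): flips 1 -> legal
(3,1): flips 2 -> legal
(3,6): flips 1 -> legal
(4,1): no bracket -> illegal
(4,2): flips 2 -> legal
(4,5): no bracket -> illegal
(4,6): flips 1 -> legal
(5,2): flips 1 -> legal
(5,3): flips 1 -> legal
(6,3): no bracket -> illegal
(6,5): no bracket -> illegal
(7,3): flips 1 -> legal
(7,4): flips 2 -> legal
(7,5): no bracket -> illegal
B mobility = 10
-- W to move --
(1,3): flips 1 -> legal
(1,4): flips 3 -> legal
(1,5): flips 1 -> legal
(2,3): no bracket -> illegal
(2,5): flips 1 -> legal
(4,5): flips 1 -> legal
(4,6): flips 1 -> legal
(5,3): flips 1 -> legal
(5,6): flips 1 -> legal
(6,5): no bracket -> illegal
(6,6): flips 2 -> legal
W mobility = 9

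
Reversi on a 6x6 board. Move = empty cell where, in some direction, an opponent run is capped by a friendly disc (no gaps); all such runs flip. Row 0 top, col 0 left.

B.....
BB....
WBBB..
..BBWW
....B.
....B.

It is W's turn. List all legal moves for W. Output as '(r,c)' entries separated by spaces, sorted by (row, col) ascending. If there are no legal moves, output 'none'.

(0,1): no bracket -> illegal
(0,2): flips 1 -> legal
(1,2): flips 1 -> legal
(1,3): no bracket -> illegal
(1,4): no bracket -> illegal
(2,4): flips 3 -> legal
(3,0): no bracket -> illegal
(3,1): flips 2 -> legal
(4,1): no bracket -> illegal
(4,2): no bracket -> illegal
(4,3): no bracket -> illegal
(4,5): no bracket -> illegal
(5,3): flips 1 -> legal
(5,5): no bracket -> illegal

Answer: (0,2) (1,2) (2,4) (3,1) (5,3)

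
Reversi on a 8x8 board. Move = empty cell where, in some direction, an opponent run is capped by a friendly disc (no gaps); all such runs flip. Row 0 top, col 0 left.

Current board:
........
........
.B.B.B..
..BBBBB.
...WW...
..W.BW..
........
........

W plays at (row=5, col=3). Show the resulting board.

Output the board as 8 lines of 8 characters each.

Place W at (5,3); scan 8 dirs for brackets.
Dir NW: first cell '.' (not opp) -> no flip
Dir N: first cell 'W' (not opp) -> no flip
Dir NE: first cell 'W' (not opp) -> no flip
Dir W: first cell 'W' (not opp) -> no flip
Dir E: opp run (5,4) capped by W -> flip
Dir SW: first cell '.' (not opp) -> no flip
Dir S: first cell '.' (not opp) -> no flip
Dir SE: first cell '.' (not opp) -> no flip
All flips: (5,4)

Answer: ........
........
.B.B.B..
..BBBBB.
...WW...
..WWWW..
........
........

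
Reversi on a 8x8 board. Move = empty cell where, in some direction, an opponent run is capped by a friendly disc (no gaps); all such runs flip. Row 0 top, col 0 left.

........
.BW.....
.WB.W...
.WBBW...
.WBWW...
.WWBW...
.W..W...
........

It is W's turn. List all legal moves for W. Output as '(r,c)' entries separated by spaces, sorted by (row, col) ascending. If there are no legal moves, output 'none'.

(0,0): flips 3 -> legal
(0,1): flips 1 -> legal
(0,2): no bracket -> illegal
(1,0): flips 1 -> legal
(1,3): flips 1 -> legal
(2,0): no bracket -> illegal
(2,3): flips 3 -> legal
(6,2): flips 1 -> legal
(6,3): flips 1 -> legal

Answer: (0,0) (0,1) (1,0) (1,3) (2,3) (6,2) (6,3)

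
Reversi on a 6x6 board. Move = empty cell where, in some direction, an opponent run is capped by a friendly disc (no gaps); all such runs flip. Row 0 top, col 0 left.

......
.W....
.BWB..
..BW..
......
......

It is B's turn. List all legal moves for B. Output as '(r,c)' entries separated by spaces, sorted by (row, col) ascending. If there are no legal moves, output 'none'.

(0,0): no bracket -> illegal
(0,1): flips 1 -> legal
(0,2): no bracket -> illegal
(1,0): no bracket -> illegal
(1,2): flips 1 -> legal
(1,3): no bracket -> illegal
(2,0): no bracket -> illegal
(2,4): no bracket -> illegal
(3,1): no bracket -> illegal
(3,4): flips 1 -> legal
(4,2): no bracket -> illegal
(4,3): flips 1 -> legal
(4,4): no bracket -> illegal

Answer: (0,1) (1,2) (3,4) (4,3)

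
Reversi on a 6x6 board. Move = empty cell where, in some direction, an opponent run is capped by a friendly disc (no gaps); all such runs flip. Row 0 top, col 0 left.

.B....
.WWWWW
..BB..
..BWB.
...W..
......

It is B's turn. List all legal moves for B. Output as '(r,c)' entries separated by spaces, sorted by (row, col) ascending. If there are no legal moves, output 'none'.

(0,0): flips 1 -> legal
(0,2): flips 1 -> legal
(0,3): flips 1 -> legal
(0,4): flips 1 -> legal
(0,5): flips 1 -> legal
(1,0): no bracket -> illegal
(2,0): no bracket -> illegal
(2,1): flips 1 -> legal
(2,4): no bracket -> illegal
(2,5): no bracket -> illegal
(4,2): no bracket -> illegal
(4,4): flips 1 -> legal
(5,2): flips 1 -> legal
(5,3): flips 2 -> legal
(5,4): flips 1 -> legal

Answer: (0,0) (0,2) (0,3) (0,4) (0,5) (2,1) (4,4) (5,2) (5,3) (5,4)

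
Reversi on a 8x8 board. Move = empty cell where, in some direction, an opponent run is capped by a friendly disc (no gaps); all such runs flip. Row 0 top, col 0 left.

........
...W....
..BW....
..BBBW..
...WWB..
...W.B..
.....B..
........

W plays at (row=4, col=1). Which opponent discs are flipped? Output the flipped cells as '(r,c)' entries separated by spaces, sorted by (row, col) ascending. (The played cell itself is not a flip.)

Dir NW: first cell '.' (not opp) -> no flip
Dir N: first cell '.' (not opp) -> no flip
Dir NE: opp run (3,2) capped by W -> flip
Dir W: first cell '.' (not opp) -> no flip
Dir E: first cell '.' (not opp) -> no flip
Dir SW: first cell '.' (not opp) -> no flip
Dir S: first cell '.' (not opp) -> no flip
Dir SE: first cell '.' (not opp) -> no flip

Answer: (3,2)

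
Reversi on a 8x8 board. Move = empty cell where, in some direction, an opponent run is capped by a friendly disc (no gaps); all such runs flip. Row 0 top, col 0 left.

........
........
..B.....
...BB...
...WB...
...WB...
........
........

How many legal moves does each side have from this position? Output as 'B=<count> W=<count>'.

Answer: B=5 W=6

Derivation:
-- B to move --
(3,2): flips 1 -> legal
(4,2): flips 1 -> legal
(5,2): flips 2 -> legal
(6,2): flips 1 -> legal
(6,3): flips 2 -> legal
(6,4): no bracket -> illegal
B mobility = 5
-- W to move --
(1,1): no bracket -> illegal
(1,2): no bracket -> illegal
(1,3): no bracket -> illegal
(2,1): no bracket -> illegal
(2,3): flips 1 -> legal
(2,4): no bracket -> illegal
(2,5): flips 1 -> legal
(3,1): no bracket -> illegal
(3,2): no bracket -> illegal
(3,5): flips 1 -> legal
(4,2): no bracket -> illegal
(4,5): flips 1 -> legal
(5,5): flips 1 -> legal
(6,3): no bracket -> illegal
(6,4): no bracket -> illegal
(6,5): flips 1 -> legal
W mobility = 6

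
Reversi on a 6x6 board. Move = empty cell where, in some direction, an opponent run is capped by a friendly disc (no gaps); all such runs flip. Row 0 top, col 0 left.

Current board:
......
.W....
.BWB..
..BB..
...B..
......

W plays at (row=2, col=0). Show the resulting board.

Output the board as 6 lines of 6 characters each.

Place W at (2,0); scan 8 dirs for brackets.
Dir NW: edge -> no flip
Dir N: first cell '.' (not opp) -> no flip
Dir NE: first cell 'W' (not opp) -> no flip
Dir W: edge -> no flip
Dir E: opp run (2,1) capped by W -> flip
Dir SW: edge -> no flip
Dir S: first cell '.' (not opp) -> no flip
Dir SE: first cell '.' (not opp) -> no flip
All flips: (2,1)

Answer: ......
.W....
WWWB..
..BB..
...B..
......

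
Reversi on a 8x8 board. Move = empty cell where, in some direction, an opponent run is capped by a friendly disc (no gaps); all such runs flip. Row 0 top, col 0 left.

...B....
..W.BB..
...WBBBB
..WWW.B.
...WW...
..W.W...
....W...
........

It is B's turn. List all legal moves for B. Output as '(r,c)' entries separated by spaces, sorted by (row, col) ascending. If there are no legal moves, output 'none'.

Answer: (2,1) (2,2) (4,1) (4,2) (6,1) (7,4)

Derivation:
(0,1): no bracket -> illegal
(0,2): no bracket -> illegal
(1,1): no bracket -> illegal
(1,3): no bracket -> illegal
(2,1): flips 1 -> legal
(2,2): flips 1 -> legal
(3,1): no bracket -> illegal
(3,5): no bracket -> illegal
(4,1): flips 2 -> legal
(4,2): flips 1 -> legal
(4,5): no bracket -> illegal
(5,1): no bracket -> illegal
(5,3): no bracket -> illegal
(5,5): no bracket -> illegal
(6,1): flips 3 -> legal
(6,2): no bracket -> illegal
(6,3): no bracket -> illegal
(6,5): no bracket -> illegal
(7,3): no bracket -> illegal
(7,4): flips 4 -> legal
(7,5): no bracket -> illegal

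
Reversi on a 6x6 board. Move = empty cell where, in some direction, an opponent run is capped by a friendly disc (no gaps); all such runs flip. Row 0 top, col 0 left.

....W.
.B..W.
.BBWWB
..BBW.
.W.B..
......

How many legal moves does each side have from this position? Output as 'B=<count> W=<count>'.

-- B to move --
(0,3): flips 1 -> legal
(0,5): flips 2 -> legal
(1,2): no bracket -> illegal
(1,3): flips 1 -> legal
(1,5): flips 1 -> legal
(3,0): no bracket -> illegal
(3,1): no bracket -> illegal
(3,5): flips 1 -> legal
(4,0): no bracket -> illegal
(4,2): no bracket -> illegal
(4,4): no bracket -> illegal
(4,5): no bracket -> illegal
(5,0): flips 1 -> legal
(5,1): no bracket -> illegal
(5,2): no bracket -> illegal
B mobility = 6
-- W to move --
(0,0): no bracket -> illegal
(0,1): no bracket -> illegal
(0,2): no bracket -> illegal
(1,0): no bracket -> illegal
(1,2): no bracket -> illegal
(1,3): no bracket -> illegal
(1,5): no bracket -> illegal
(2,0): flips 2 -> legal
(3,0): no bracket -> illegal
(3,1): flips 2 -> legal
(3,5): no bracket -> illegal
(4,2): flips 1 -> legal
(4,4): no bracket -> illegal
(5,2): flips 1 -> legal
(5,3): flips 2 -> legal
(5,4): no bracket -> illegal
W mobility = 5

Answer: B=6 W=5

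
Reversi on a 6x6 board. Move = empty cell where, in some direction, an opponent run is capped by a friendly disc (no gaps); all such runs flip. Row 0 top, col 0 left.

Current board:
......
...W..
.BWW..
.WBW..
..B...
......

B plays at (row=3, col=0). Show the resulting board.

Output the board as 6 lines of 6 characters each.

Answer: ......
...W..
.BWW..
BBBW..
..B...
......

Derivation:
Place B at (3,0); scan 8 dirs for brackets.
Dir NW: edge -> no flip
Dir N: first cell '.' (not opp) -> no flip
Dir NE: first cell 'B' (not opp) -> no flip
Dir W: edge -> no flip
Dir E: opp run (3,1) capped by B -> flip
Dir SW: edge -> no flip
Dir S: first cell '.' (not opp) -> no flip
Dir SE: first cell '.' (not opp) -> no flip
All flips: (3,1)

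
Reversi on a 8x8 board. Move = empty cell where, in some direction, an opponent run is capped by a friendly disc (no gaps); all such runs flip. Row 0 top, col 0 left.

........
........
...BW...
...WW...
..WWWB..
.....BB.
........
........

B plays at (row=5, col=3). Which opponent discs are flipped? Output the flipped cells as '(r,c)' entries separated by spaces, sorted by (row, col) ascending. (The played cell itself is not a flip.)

Answer: (3,3) (4,3)

Derivation:
Dir NW: opp run (4,2), next='.' -> no flip
Dir N: opp run (4,3) (3,3) capped by B -> flip
Dir NE: opp run (4,4), next='.' -> no flip
Dir W: first cell '.' (not opp) -> no flip
Dir E: first cell '.' (not opp) -> no flip
Dir SW: first cell '.' (not opp) -> no flip
Dir S: first cell '.' (not opp) -> no flip
Dir SE: first cell '.' (not opp) -> no flip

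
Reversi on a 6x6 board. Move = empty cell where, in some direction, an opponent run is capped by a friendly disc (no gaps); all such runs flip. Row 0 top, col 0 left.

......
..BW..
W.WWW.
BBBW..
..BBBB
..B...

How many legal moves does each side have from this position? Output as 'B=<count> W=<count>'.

-- B to move --
(0,2): no bracket -> illegal
(0,3): flips 3 -> legal
(0,4): flips 2 -> legal
(1,0): flips 1 -> legal
(1,1): flips 2 -> legal
(1,4): flips 2 -> legal
(1,5): flips 2 -> legal
(2,1): no bracket -> illegal
(2,5): no bracket -> illegal
(3,4): flips 2 -> legal
(3,5): no bracket -> illegal
B mobility = 7
-- W to move --
(0,1): flips 1 -> legal
(0,2): flips 1 -> legal
(0,3): no bracket -> illegal
(1,1): flips 1 -> legal
(2,1): no bracket -> illegal
(3,4): no bracket -> illegal
(3,5): no bracket -> illegal
(4,0): flips 2 -> legal
(4,1): flips 1 -> legal
(5,1): flips 1 -> legal
(5,3): flips 3 -> legal
(5,4): no bracket -> illegal
(5,5): flips 1 -> legal
W mobility = 8

Answer: B=7 W=8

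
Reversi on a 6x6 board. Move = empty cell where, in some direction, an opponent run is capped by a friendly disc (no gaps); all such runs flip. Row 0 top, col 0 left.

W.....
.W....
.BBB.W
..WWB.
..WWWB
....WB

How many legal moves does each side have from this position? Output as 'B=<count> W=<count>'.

Answer: B=5 W=7

Derivation:
-- B to move --
(0,1): flips 1 -> legal
(0,2): no bracket -> illegal
(1,0): no bracket -> illegal
(1,2): no bracket -> illegal
(1,4): no bracket -> illegal
(1,5): no bracket -> illegal
(2,0): no bracket -> illegal
(2,4): no bracket -> illegal
(3,1): flips 2 -> legal
(3,5): no bracket -> illegal
(4,1): flips 4 -> legal
(5,1): no bracket -> illegal
(5,2): flips 3 -> legal
(5,3): flips 3 -> legal
B mobility = 5
-- W to move --
(1,0): flips 1 -> legal
(1,2): flips 1 -> legal
(1,3): flips 1 -> legal
(1,4): flips 1 -> legal
(2,0): no bracket -> illegal
(2,4): flips 1 -> legal
(3,0): no bracket -> illegal
(3,1): flips 1 -> legal
(3,5): flips 1 -> legal
W mobility = 7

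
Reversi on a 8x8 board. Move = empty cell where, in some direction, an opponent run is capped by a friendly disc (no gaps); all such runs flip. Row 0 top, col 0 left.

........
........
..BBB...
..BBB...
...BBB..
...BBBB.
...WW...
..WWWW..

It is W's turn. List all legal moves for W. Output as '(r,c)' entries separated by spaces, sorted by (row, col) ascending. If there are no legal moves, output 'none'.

(1,1): no bracket -> illegal
(1,2): no bracket -> illegal
(1,3): flips 4 -> legal
(1,4): flips 4 -> legal
(1,5): no bracket -> illegal
(2,1): no bracket -> illegal
(2,5): no bracket -> illegal
(3,1): no bracket -> illegal
(3,5): no bracket -> illegal
(3,6): flips 2 -> legal
(4,1): no bracket -> illegal
(4,2): flips 1 -> legal
(4,6): flips 1 -> legal
(4,7): no bracket -> illegal
(5,2): no bracket -> illegal
(5,7): no bracket -> illegal
(6,2): no bracket -> illegal
(6,5): no bracket -> illegal
(6,6): no bracket -> illegal
(6,7): no bracket -> illegal

Answer: (1,3) (1,4) (3,6) (4,2) (4,6)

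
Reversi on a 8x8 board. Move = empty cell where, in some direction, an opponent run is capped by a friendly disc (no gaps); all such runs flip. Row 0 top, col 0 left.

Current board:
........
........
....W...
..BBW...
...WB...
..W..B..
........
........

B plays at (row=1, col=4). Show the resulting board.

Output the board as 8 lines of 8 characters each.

Place B at (1,4); scan 8 dirs for brackets.
Dir NW: first cell '.' (not opp) -> no flip
Dir N: first cell '.' (not opp) -> no flip
Dir NE: first cell '.' (not opp) -> no flip
Dir W: first cell '.' (not opp) -> no flip
Dir E: first cell '.' (not opp) -> no flip
Dir SW: first cell '.' (not opp) -> no flip
Dir S: opp run (2,4) (3,4) capped by B -> flip
Dir SE: first cell '.' (not opp) -> no flip
All flips: (2,4) (3,4)

Answer: ........
....B...
....B...
..BBB...
...WB...
..W..B..
........
........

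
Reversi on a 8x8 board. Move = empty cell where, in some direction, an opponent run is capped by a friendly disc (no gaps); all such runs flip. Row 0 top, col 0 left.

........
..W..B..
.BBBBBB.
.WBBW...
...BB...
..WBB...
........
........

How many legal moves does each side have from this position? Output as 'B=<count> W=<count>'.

-- B to move --
(0,1): flips 1 -> legal
(0,2): flips 1 -> legal
(0,3): flips 1 -> legal
(1,1): no bracket -> illegal
(1,3): no bracket -> illegal
(2,0): no bracket -> illegal
(3,0): flips 1 -> legal
(3,5): flips 1 -> legal
(4,0): flips 1 -> legal
(4,1): flips 1 -> legal
(4,2): no bracket -> illegal
(4,5): flips 1 -> legal
(5,1): flips 1 -> legal
(6,1): flips 1 -> legal
(6,2): no bracket -> illegal
(6,3): no bracket -> illegal
B mobility = 10
-- W to move --
(0,4): no bracket -> illegal
(0,5): no bracket -> illegal
(0,6): no bracket -> illegal
(1,0): no bracket -> illegal
(1,1): flips 1 -> legal
(1,3): flips 1 -> legal
(1,4): flips 1 -> legal
(1,6): flips 1 -> legal
(1,7): no bracket -> illegal
(2,0): no bracket -> illegal
(2,7): no bracket -> illegal
(3,0): flips 1 -> legal
(3,5): no bracket -> illegal
(3,6): no bracket -> illegal
(3,7): no bracket -> illegal
(4,1): no bracket -> illegal
(4,2): flips 2 -> legal
(4,5): no bracket -> illegal
(5,5): flips 2 -> legal
(6,2): no bracket -> illegal
(6,3): no bracket -> illegal
(6,4): flips 2 -> legal
(6,5): no bracket -> illegal
W mobility = 8

Answer: B=10 W=8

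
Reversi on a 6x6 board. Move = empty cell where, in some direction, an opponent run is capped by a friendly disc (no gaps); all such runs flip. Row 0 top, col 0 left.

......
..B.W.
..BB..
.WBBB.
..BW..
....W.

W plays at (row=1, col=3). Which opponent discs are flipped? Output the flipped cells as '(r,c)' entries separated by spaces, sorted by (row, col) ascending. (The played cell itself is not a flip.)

Dir NW: first cell '.' (not opp) -> no flip
Dir N: first cell '.' (not opp) -> no flip
Dir NE: first cell '.' (not opp) -> no flip
Dir W: opp run (1,2), next='.' -> no flip
Dir E: first cell 'W' (not opp) -> no flip
Dir SW: opp run (2,2) capped by W -> flip
Dir S: opp run (2,3) (3,3) capped by W -> flip
Dir SE: first cell '.' (not opp) -> no flip

Answer: (2,2) (2,3) (3,3)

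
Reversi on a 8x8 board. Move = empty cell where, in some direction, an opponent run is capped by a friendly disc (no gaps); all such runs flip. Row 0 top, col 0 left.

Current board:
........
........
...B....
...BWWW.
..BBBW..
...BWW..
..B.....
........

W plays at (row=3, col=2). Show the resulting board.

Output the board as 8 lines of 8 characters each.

Place W at (3,2); scan 8 dirs for brackets.
Dir NW: first cell '.' (not opp) -> no flip
Dir N: first cell '.' (not opp) -> no flip
Dir NE: opp run (2,3), next='.' -> no flip
Dir W: first cell '.' (not opp) -> no flip
Dir E: opp run (3,3) capped by W -> flip
Dir SW: first cell '.' (not opp) -> no flip
Dir S: opp run (4,2), next='.' -> no flip
Dir SE: opp run (4,3) capped by W -> flip
All flips: (3,3) (4,3)

Answer: ........
........
...B....
..WWWWW.
..BWBW..
...BWW..
..B.....
........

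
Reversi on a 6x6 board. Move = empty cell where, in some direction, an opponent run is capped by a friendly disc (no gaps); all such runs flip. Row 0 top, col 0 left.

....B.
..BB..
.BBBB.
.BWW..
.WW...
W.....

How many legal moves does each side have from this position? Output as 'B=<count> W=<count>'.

-- B to move --
(3,0): no bracket -> illegal
(3,4): flips 2 -> legal
(4,0): no bracket -> illegal
(4,3): flips 2 -> legal
(4,4): flips 1 -> legal
(5,1): flips 3 -> legal
(5,2): flips 2 -> legal
(5,3): flips 1 -> legal
B mobility = 6
-- W to move --
(0,1): no bracket -> illegal
(0,2): flips 2 -> legal
(0,3): flips 2 -> legal
(0,5): no bracket -> illegal
(1,0): flips 1 -> legal
(1,1): flips 3 -> legal
(1,4): flips 1 -> legal
(1,5): flips 1 -> legal
(2,0): flips 1 -> legal
(2,5): no bracket -> illegal
(3,0): flips 1 -> legal
(3,4): no bracket -> illegal
(3,5): no bracket -> illegal
(4,0): no bracket -> illegal
W mobility = 8

Answer: B=6 W=8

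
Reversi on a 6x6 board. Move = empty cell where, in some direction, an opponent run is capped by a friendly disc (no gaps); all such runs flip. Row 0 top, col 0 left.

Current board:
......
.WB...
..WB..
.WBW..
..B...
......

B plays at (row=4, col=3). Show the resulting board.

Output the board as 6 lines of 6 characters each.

Answer: ......
.WB...
..WB..
.WBB..
..BB..
......

Derivation:
Place B at (4,3); scan 8 dirs for brackets.
Dir NW: first cell 'B' (not opp) -> no flip
Dir N: opp run (3,3) capped by B -> flip
Dir NE: first cell '.' (not opp) -> no flip
Dir W: first cell 'B' (not opp) -> no flip
Dir E: first cell '.' (not opp) -> no flip
Dir SW: first cell '.' (not opp) -> no flip
Dir S: first cell '.' (not opp) -> no flip
Dir SE: first cell '.' (not opp) -> no flip
All flips: (3,3)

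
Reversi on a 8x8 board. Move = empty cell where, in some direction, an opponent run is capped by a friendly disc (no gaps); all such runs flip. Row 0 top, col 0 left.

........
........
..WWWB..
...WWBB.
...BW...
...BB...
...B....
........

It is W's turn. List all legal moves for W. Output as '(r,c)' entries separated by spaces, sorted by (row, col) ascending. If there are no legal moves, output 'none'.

Answer: (1,6) (2,6) (3,7) (4,2) (4,6) (5,2) (6,2) (6,4) (7,3)

Derivation:
(1,4): no bracket -> illegal
(1,5): no bracket -> illegal
(1,6): flips 1 -> legal
(2,6): flips 2 -> legal
(2,7): no bracket -> illegal
(3,2): no bracket -> illegal
(3,7): flips 2 -> legal
(4,2): flips 1 -> legal
(4,5): no bracket -> illegal
(4,6): flips 1 -> legal
(4,7): no bracket -> illegal
(5,2): flips 1 -> legal
(5,5): no bracket -> illegal
(6,2): flips 1 -> legal
(6,4): flips 1 -> legal
(6,5): no bracket -> illegal
(7,2): no bracket -> illegal
(7,3): flips 3 -> legal
(7,4): no bracket -> illegal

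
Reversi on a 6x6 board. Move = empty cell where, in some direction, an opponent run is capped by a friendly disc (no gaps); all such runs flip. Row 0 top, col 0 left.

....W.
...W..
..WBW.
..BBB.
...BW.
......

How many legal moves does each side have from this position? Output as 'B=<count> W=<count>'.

-- B to move --
(0,2): no bracket -> illegal
(0,3): flips 1 -> legal
(0,5): no bracket -> illegal
(1,1): flips 1 -> legal
(1,2): flips 1 -> legal
(1,4): flips 1 -> legal
(1,5): flips 1 -> legal
(2,1): flips 1 -> legal
(2,5): flips 1 -> legal
(3,1): no bracket -> illegal
(3,5): no bracket -> illegal
(4,5): flips 1 -> legal
(5,3): no bracket -> illegal
(5,4): flips 1 -> legal
(5,5): flips 1 -> legal
B mobility = 10
-- W to move --
(1,2): no bracket -> illegal
(1,4): no bracket -> illegal
(2,1): no bracket -> illegal
(2,5): no bracket -> illegal
(3,1): no bracket -> illegal
(3,5): no bracket -> illegal
(4,1): no bracket -> illegal
(4,2): flips 3 -> legal
(4,5): no bracket -> illegal
(5,2): no bracket -> illegal
(5,3): flips 3 -> legal
(5,4): no bracket -> illegal
W mobility = 2

Answer: B=10 W=2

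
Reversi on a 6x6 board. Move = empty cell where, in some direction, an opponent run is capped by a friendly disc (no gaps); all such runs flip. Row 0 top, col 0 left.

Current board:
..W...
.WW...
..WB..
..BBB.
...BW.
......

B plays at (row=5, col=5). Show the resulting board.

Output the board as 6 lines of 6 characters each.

Place B at (5,5); scan 8 dirs for brackets.
Dir NW: opp run (4,4) capped by B -> flip
Dir N: first cell '.' (not opp) -> no flip
Dir NE: edge -> no flip
Dir W: first cell '.' (not opp) -> no flip
Dir E: edge -> no flip
Dir SW: edge -> no flip
Dir S: edge -> no flip
Dir SE: edge -> no flip
All flips: (4,4)

Answer: ..W...
.WW...
..WB..
..BBB.
...BB.
.....B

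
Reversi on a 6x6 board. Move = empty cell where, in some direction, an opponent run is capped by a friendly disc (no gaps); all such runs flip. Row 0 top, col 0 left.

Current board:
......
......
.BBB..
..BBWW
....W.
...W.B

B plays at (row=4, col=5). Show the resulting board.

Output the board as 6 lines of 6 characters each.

Place B at (4,5); scan 8 dirs for brackets.
Dir NW: opp run (3,4) capped by B -> flip
Dir N: opp run (3,5), next='.' -> no flip
Dir NE: edge -> no flip
Dir W: opp run (4,4), next='.' -> no flip
Dir E: edge -> no flip
Dir SW: first cell '.' (not opp) -> no flip
Dir S: first cell 'B' (not opp) -> no flip
Dir SE: edge -> no flip
All flips: (3,4)

Answer: ......
......
.BBB..
..BBBW
....WB
...W.B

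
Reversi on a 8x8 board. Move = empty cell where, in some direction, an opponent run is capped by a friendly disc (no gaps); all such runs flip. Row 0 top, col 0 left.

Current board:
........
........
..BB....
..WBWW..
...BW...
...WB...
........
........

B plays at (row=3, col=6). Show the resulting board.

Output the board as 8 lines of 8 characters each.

Answer: ........
........
..BB....
..WBBBB.
...BW...
...WB...
........
........

Derivation:
Place B at (3,6); scan 8 dirs for brackets.
Dir NW: first cell '.' (not opp) -> no flip
Dir N: first cell '.' (not opp) -> no flip
Dir NE: first cell '.' (not opp) -> no flip
Dir W: opp run (3,5) (3,4) capped by B -> flip
Dir E: first cell '.' (not opp) -> no flip
Dir SW: first cell '.' (not opp) -> no flip
Dir S: first cell '.' (not opp) -> no flip
Dir SE: first cell '.' (not opp) -> no flip
All flips: (3,4) (3,5)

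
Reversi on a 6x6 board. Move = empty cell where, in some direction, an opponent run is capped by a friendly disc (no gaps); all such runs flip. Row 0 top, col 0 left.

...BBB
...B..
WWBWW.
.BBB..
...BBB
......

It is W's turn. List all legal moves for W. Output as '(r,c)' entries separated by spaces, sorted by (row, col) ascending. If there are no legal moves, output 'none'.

Answer: (0,2) (4,1) (4,2) (5,3) (5,4)

Derivation:
(0,2): flips 1 -> legal
(1,1): no bracket -> illegal
(1,2): no bracket -> illegal
(1,4): no bracket -> illegal
(1,5): no bracket -> illegal
(3,0): no bracket -> illegal
(3,4): no bracket -> illegal
(3,5): no bracket -> illegal
(4,0): no bracket -> illegal
(4,1): flips 2 -> legal
(4,2): flips 2 -> legal
(5,2): no bracket -> illegal
(5,3): flips 2 -> legal
(5,4): flips 2 -> legal
(5,5): no bracket -> illegal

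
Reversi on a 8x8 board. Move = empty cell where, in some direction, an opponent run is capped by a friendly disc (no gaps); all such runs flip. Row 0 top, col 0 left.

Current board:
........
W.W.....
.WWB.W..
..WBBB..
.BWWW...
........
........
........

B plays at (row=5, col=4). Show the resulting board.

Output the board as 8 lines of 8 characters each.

Answer: ........
W.W.....
.WWB.W..
..WBBB..
.BWWB...
....B...
........
........

Derivation:
Place B at (5,4); scan 8 dirs for brackets.
Dir NW: opp run (4,3) (3,2) (2,1) (1,0), next=edge -> no flip
Dir N: opp run (4,4) capped by B -> flip
Dir NE: first cell '.' (not opp) -> no flip
Dir W: first cell '.' (not opp) -> no flip
Dir E: first cell '.' (not opp) -> no flip
Dir SW: first cell '.' (not opp) -> no flip
Dir S: first cell '.' (not opp) -> no flip
Dir SE: first cell '.' (not opp) -> no flip
All flips: (4,4)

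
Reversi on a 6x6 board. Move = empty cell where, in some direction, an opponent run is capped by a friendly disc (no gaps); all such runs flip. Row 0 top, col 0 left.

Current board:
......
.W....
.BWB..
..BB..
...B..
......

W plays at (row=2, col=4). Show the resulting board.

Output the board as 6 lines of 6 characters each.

Place W at (2,4); scan 8 dirs for brackets.
Dir NW: first cell '.' (not opp) -> no flip
Dir N: first cell '.' (not opp) -> no flip
Dir NE: first cell '.' (not opp) -> no flip
Dir W: opp run (2,3) capped by W -> flip
Dir E: first cell '.' (not opp) -> no flip
Dir SW: opp run (3,3), next='.' -> no flip
Dir S: first cell '.' (not opp) -> no flip
Dir SE: first cell '.' (not opp) -> no flip
All flips: (2,3)

Answer: ......
.W....
.BWWW.
..BB..
...B..
......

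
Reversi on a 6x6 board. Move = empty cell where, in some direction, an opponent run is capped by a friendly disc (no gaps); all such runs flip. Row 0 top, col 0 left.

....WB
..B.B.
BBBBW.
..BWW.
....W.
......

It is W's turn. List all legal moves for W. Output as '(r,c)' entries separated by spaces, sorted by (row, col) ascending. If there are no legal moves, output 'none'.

(0,1): flips 2 -> legal
(0,2): no bracket -> illegal
(0,3): no bracket -> illegal
(1,0): no bracket -> illegal
(1,1): flips 1 -> legal
(1,3): flips 1 -> legal
(1,5): no bracket -> illegal
(2,5): no bracket -> illegal
(3,0): no bracket -> illegal
(3,1): flips 1 -> legal
(4,1): no bracket -> illegal
(4,2): no bracket -> illegal
(4,3): no bracket -> illegal

Answer: (0,1) (1,1) (1,3) (3,1)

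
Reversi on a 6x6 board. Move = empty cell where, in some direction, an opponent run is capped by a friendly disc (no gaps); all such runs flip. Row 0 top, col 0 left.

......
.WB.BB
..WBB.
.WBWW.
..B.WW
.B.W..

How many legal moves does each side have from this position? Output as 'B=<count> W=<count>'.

Answer: B=7 W=6

Derivation:
-- B to move --
(0,0): no bracket -> illegal
(0,1): no bracket -> illegal
(0,2): no bracket -> illegal
(1,0): flips 1 -> legal
(1,3): no bracket -> illegal
(2,0): flips 1 -> legal
(2,1): flips 1 -> legal
(2,5): no bracket -> illegal
(3,0): flips 1 -> legal
(3,5): flips 2 -> legal
(4,0): no bracket -> illegal
(4,1): no bracket -> illegal
(4,3): flips 1 -> legal
(5,2): no bracket -> illegal
(5,4): flips 2 -> legal
(5,5): no bracket -> illegal
B mobility = 7
-- W to move --
(0,1): flips 2 -> legal
(0,2): flips 1 -> legal
(0,3): no bracket -> illegal
(0,4): flips 2 -> legal
(0,5): no bracket -> illegal
(1,3): flips 2 -> legal
(2,1): no bracket -> illegal
(2,5): flips 2 -> legal
(3,5): no bracket -> illegal
(4,0): no bracket -> illegal
(4,1): no bracket -> illegal
(4,3): no bracket -> illegal
(5,0): no bracket -> illegal
(5,2): flips 2 -> legal
W mobility = 6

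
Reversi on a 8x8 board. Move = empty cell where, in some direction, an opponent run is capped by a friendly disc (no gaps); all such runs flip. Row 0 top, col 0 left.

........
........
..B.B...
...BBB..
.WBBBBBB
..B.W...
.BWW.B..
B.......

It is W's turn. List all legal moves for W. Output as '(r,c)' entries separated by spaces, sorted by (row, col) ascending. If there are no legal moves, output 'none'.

(1,1): no bracket -> illegal
(1,2): no bracket -> illegal
(1,3): no bracket -> illegal
(1,4): flips 3 -> legal
(1,5): no bracket -> illegal
(2,1): no bracket -> illegal
(2,3): no bracket -> illegal
(2,5): no bracket -> illegal
(2,6): no bracket -> illegal
(3,1): no bracket -> illegal
(3,2): flips 3 -> legal
(3,6): flips 1 -> legal
(3,7): no bracket -> illegal
(5,0): no bracket -> illegal
(5,1): no bracket -> illegal
(5,3): no bracket -> illegal
(5,5): no bracket -> illegal
(5,6): no bracket -> illegal
(5,7): no bracket -> illegal
(6,0): flips 1 -> legal
(6,4): no bracket -> illegal
(6,6): no bracket -> illegal
(7,1): no bracket -> illegal
(7,2): no bracket -> illegal
(7,4): no bracket -> illegal
(7,5): no bracket -> illegal
(7,6): flips 1 -> legal

Answer: (1,4) (3,2) (3,6) (6,0) (7,6)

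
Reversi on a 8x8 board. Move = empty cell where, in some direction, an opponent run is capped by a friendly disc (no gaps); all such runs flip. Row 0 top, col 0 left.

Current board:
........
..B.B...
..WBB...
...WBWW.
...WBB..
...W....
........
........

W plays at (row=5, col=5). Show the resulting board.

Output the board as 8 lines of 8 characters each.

Place W at (5,5); scan 8 dirs for brackets.
Dir NW: opp run (4,4) capped by W -> flip
Dir N: opp run (4,5) capped by W -> flip
Dir NE: first cell '.' (not opp) -> no flip
Dir W: first cell '.' (not opp) -> no flip
Dir E: first cell '.' (not opp) -> no flip
Dir SW: first cell '.' (not opp) -> no flip
Dir S: first cell '.' (not opp) -> no flip
Dir SE: first cell '.' (not opp) -> no flip
All flips: (4,4) (4,5)

Answer: ........
..B.B...
..WBB...
...WBWW.
...WWW..
...W.W..
........
........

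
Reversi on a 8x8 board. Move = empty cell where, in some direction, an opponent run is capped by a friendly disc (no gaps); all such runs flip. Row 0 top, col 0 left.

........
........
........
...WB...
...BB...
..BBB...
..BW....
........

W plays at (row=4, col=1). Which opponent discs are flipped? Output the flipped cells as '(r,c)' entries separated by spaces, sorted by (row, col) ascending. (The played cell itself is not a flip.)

Answer: (5,2)

Derivation:
Dir NW: first cell '.' (not opp) -> no flip
Dir N: first cell '.' (not opp) -> no flip
Dir NE: first cell '.' (not opp) -> no flip
Dir W: first cell '.' (not opp) -> no flip
Dir E: first cell '.' (not opp) -> no flip
Dir SW: first cell '.' (not opp) -> no flip
Dir S: first cell '.' (not opp) -> no flip
Dir SE: opp run (5,2) capped by W -> flip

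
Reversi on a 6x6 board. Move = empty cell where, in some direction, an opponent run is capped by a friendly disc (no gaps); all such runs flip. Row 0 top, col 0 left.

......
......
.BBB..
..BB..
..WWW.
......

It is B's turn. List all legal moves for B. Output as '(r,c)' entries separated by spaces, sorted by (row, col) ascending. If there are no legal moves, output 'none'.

(3,1): no bracket -> illegal
(3,4): no bracket -> illegal
(3,5): no bracket -> illegal
(4,1): no bracket -> illegal
(4,5): no bracket -> illegal
(5,1): flips 1 -> legal
(5,2): flips 1 -> legal
(5,3): flips 1 -> legal
(5,4): flips 1 -> legal
(5,5): flips 1 -> legal

Answer: (5,1) (5,2) (5,3) (5,4) (5,5)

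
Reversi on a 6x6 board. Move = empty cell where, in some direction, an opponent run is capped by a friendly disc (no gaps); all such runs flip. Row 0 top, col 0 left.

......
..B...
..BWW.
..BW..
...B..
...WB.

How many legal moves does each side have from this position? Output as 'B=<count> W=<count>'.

-- B to move --
(1,3): flips 2 -> legal
(1,4): flips 1 -> legal
(1,5): no bracket -> illegal
(2,5): flips 2 -> legal
(3,4): flips 2 -> legal
(3,5): no bracket -> illegal
(4,2): no bracket -> illegal
(4,4): flips 1 -> legal
(5,2): flips 1 -> legal
B mobility = 6
-- W to move --
(0,1): flips 1 -> legal
(0,2): no bracket -> illegal
(0,3): no bracket -> illegal
(1,1): flips 1 -> legal
(1,3): no bracket -> illegal
(2,1): flips 1 -> legal
(3,1): flips 1 -> legal
(3,4): no bracket -> illegal
(4,1): flips 1 -> legal
(4,2): no bracket -> illegal
(4,4): no bracket -> illegal
(4,5): no bracket -> illegal
(5,2): no bracket -> illegal
(5,5): flips 1 -> legal
W mobility = 6

Answer: B=6 W=6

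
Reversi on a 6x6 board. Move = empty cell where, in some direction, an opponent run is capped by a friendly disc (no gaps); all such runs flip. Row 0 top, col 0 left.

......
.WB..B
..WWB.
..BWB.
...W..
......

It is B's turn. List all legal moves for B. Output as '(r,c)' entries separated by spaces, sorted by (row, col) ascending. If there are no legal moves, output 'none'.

(0,0): no bracket -> illegal
(0,1): no bracket -> illegal
(0,2): no bracket -> illegal
(1,0): flips 1 -> legal
(1,3): no bracket -> illegal
(1,4): flips 1 -> legal
(2,0): no bracket -> illegal
(2,1): flips 2 -> legal
(3,1): no bracket -> illegal
(4,2): flips 1 -> legal
(4,4): no bracket -> illegal
(5,2): flips 1 -> legal
(5,3): no bracket -> illegal
(5,4): flips 1 -> legal

Answer: (1,0) (1,4) (2,1) (4,2) (5,2) (5,4)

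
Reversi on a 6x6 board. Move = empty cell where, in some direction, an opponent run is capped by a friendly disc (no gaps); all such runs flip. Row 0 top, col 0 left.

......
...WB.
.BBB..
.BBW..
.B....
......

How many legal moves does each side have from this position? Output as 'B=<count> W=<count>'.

-- B to move --
(0,2): no bracket -> illegal
(0,3): flips 1 -> legal
(0,4): flips 1 -> legal
(1,2): flips 1 -> legal
(2,4): no bracket -> illegal
(3,4): flips 1 -> legal
(4,2): no bracket -> illegal
(4,3): flips 1 -> legal
(4,4): flips 1 -> legal
B mobility = 6
-- W to move --
(0,3): no bracket -> illegal
(0,4): no bracket -> illegal
(0,5): no bracket -> illegal
(1,0): no bracket -> illegal
(1,1): flips 1 -> legal
(1,2): no bracket -> illegal
(1,5): flips 1 -> legal
(2,0): no bracket -> illegal
(2,4): no bracket -> illegal
(2,5): no bracket -> illegal
(3,0): flips 2 -> legal
(3,4): no bracket -> illegal
(4,0): flips 2 -> legal
(4,2): no bracket -> illegal
(4,3): no bracket -> illegal
(5,0): no bracket -> illegal
(5,1): no bracket -> illegal
(5,2): no bracket -> illegal
W mobility = 4

Answer: B=6 W=4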